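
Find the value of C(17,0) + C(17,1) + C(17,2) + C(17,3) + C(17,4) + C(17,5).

9402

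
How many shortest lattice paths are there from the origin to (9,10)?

92378

Each path is a sequence of 19 steps with 9 rights: C(19,9) = 92378.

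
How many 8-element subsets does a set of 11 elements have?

165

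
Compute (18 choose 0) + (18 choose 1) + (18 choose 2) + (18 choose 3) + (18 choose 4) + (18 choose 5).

1 + 18 + 153 + 816 + 3060 + 8568 = 12616.

12616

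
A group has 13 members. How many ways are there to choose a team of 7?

This is C(13,7) = 1716.

1716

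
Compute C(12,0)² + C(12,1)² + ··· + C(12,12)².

2704156

By Vandermonde's identity, Σ C(12,r)² = C(24,12) = 2704156.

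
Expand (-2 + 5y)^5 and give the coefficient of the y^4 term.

-6250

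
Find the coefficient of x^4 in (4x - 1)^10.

53760

The general term is C(10,j)·(4x)^j·(-1)^(10-j); the x^4 term has j = 4.
C(10,4) = 210.
Coefficient = C(10,4) · 4^4 = 210 · 256 = 53760.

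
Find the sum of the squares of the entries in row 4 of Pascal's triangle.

70

By Vandermonde's identity, Σ C(4,j)² = C(8,4) = 70.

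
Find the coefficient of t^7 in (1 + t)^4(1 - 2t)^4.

Coefficient of t^7 = Σ_{j} C(4,j)·1^j·C(4,7-j)·(-2)^(7-j) for j from 3 to 4.
= 64 + (-32) = 32.

32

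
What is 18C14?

3060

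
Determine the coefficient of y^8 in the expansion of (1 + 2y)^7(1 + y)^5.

14920

Coefficient of y^8 = Σ_{j} C(7,j)·2^j·C(5,8-j)·1^(8-j) for j from 3 to 7.
= 280 + 2800 + 6720 + 4480 + 640 = 14920.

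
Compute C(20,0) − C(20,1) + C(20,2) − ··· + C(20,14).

The partial alternating sum Σ_{k=0}^{14} (−1)^k C(20,k) = (−1)^14 C(19,14) = 11628.

11628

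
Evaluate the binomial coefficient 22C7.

170544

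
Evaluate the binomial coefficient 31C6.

736281

C(31,6) = (31·30·29·28·27·26) / 6! = 530122320 / 720 = 736281.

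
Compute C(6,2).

C(6,2) = (6·5) / 2! = 30 / 2 = 15.

15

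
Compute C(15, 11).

1365

C(15,11) = C(15,4) by symmetry.
C(15,4) = (15·14·13·12) / 4! = 32760 / 24 = 1365.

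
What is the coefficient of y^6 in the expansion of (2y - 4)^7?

The general term is C(7,j)·(2y)^j·(-4)^(7-j); the y^6 term has j = 6.
C(7,6) = 7.
Coefficient = C(7,6) · 2^6 · (-4)^1 = 7 · 64 · (-4) = -1792.

-1792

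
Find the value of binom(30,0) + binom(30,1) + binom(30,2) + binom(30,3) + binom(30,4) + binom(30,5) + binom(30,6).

768212

1 + 30 + 435 + 4060 + 27405 + 142506 + 593775 = 768212.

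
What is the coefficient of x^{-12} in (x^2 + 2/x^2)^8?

General term: C(8,j)·(x^2)^j·(2/x^2)^(8-j), with x-exponent 2j − 2(8−j) = 4j − 16.
Set 4j − 16 = -12: j = 1.
C(8,1) = 8; 1^1 = 1; 2^7 = 128.
Coefficient = 8 · 1 · 128 = 1024.

1024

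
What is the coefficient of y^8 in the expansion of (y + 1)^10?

The general term is C(10,j)·(y)^j·(1)^(10-j); the y^8 term has j = 8.
C(10,8) = 45.
Coefficient = C(10,8) = 45.

45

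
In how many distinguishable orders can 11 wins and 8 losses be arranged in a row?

75582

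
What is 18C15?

816

C(18,15) = C(18,3) by symmetry.
C(18,3) = (18·17·16) / 3! = 4896 / 6 = 816.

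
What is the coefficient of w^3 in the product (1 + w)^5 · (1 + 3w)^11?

7270

Coefficient of w^3 = Σ_{j} C(5,j)·1^j·C(11,3-j)·3^(3-j) for j from 0 to 3.
= 4455 + 2475 + 330 + 10 = 7270.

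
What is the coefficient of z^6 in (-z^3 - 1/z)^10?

210

General term: C(10,j)·(-z^3)^j·(-1/z)^(10-j), with z-exponent 3j − 1(10−j) = 4j − 10.
Set 4j − 10 = 6: j = 4.
C(10,4) = 210; (-1)^4 = 1; (-1)^6 = 1.
Coefficient = 210 · 1 · 1 = 210.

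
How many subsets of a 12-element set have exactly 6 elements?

924

Choose the 6 positions: C(12,6) = 924.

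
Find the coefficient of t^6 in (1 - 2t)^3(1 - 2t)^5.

1792

(1 - 2t)^3(1 - 2t)^5 = (1 - 2t)^8, so the coefficient of t^6 is C(8,6)·(-2)^6 = 28·64 = 1792.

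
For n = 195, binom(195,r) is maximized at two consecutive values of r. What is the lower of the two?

97

For odd n = 195, C(195,r) peaks at r = (n−1)/2 and (n+1)/2; the lower is 97.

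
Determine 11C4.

C(11,4) = (11·10·9·8) / 4! = 7920 / 24 = 330.

330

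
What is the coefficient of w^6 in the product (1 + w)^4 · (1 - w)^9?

Coefficient of w^6 = Σ_{j} C(4,j)·1^j·C(9,6-j)·(-1)^(6-j) for j from 0 to 4.
= 84 + (-504) + 756 + (-336) + 36 = 36.

36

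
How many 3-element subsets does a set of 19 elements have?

969

C(19,3) = (19·18·17) / 3! = 5814 / 6 = 969.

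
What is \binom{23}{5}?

33649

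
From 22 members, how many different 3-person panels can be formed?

This is C(22,3) = 1540.

1540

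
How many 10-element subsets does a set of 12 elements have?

66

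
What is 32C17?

565722720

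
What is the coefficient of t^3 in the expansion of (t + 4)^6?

1280

The general term is C(6,j)·(t)^j·(4)^(6-j); the t^3 term has j = 3.
C(6,3) = 20.
Coefficient = C(6,3) · 4^3 = 20 · 64 = 1280.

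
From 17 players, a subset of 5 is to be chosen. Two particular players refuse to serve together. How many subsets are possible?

All 5-subsets: C(17,5) = 6188. Those containing both fixed elements: C(15,3) = 455.
6188 − 455 = 5733.

5733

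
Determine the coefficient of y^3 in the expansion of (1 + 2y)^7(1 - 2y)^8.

56

Coefficient of y^3 = Σ_{j} C(7,j)·2^j·C(8,3-j)·(-2)^(3-j) for j from 0 to 3.
= (-448) + 1568 + (-1344) + 280 = 56.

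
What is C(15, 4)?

1365

C(15,4) = (15·14·13·12) / 4! = 32760 / 24 = 1365.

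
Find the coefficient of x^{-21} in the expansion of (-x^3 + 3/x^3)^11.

General term: C(11,j)·(-x^3)^j·(3/x^3)^(11-j), with x-exponent 3j − 3(11−j) = 6j − 33.
Set 6j − 33 = -21: j = 2.
C(11,2) = 55; (-1)^2 = 1; 3^9 = 19683.
Coefficient = 55 · 1 · 19683 = 1082565.

1082565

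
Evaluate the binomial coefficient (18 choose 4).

C(18,4) = (18·17·16·15) / 4! = 73440 / 24 = 3060.

3060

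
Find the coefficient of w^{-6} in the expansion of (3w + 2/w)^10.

General term: C(10,j)·(3w)^j·(2/w)^(10-j), with w-exponent 1j − 1(10−j) = 2j − 10.
Set 2j − 10 = -6: j = 2.
C(10,2) = 45; 3^2 = 9; 2^8 = 256.
Coefficient = 45 · 9 · 256 = 103680.

103680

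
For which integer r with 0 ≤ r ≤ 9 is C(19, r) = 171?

C(19,r) increases on 0 ≤ r ≤ 9. C(19,1) = 19 and C(19,2) = 171, so r = 2.

2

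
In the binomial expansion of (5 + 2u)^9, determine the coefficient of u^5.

The general term is C(9,j)·(5)^j·(2u)^(9-j); the u^5 term has j = 4.
C(9,4) = 126.
Coefficient = C(9,4) · 5^4 · 2^5 = 126 · 625 · 32 = 2520000.

2520000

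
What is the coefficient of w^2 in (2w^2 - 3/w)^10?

2449440

General term: C(10,j)·(2w^2)^j·(-3/w)^(10-j), with w-exponent 2j − 1(10−j) = 3j − 10.
Set 3j − 10 = 2: j = 4.
C(10,4) = 210; 2^4 = 16; (-3)^6 = 729.
Coefficient = 210 · 16 · 729 = 2449440.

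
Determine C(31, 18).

206253075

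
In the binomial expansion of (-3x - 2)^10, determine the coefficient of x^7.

2099520

The general term is C(10,j)·(-3x)^j·(-2)^(10-j); the x^7 term has j = 7.
C(10,7) = 120.
Coefficient = C(10,7) · (-3)^7 · (-2)^3 = 120 · (-2187) · (-8) = 2099520.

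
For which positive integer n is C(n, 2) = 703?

38

n(n−1)/2 = 703 ⇒ n(n−1) = 1406. Since 38·37 = 1406, n = 38.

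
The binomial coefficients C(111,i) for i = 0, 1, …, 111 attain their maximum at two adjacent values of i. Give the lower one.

For odd n = 111, C(111,i) peaks at i = (n−1)/2 and (n+1)/2; the lower is 55.

55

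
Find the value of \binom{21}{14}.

116280

C(21,14) = C(21,7) by symmetry.
C(21,7) = (21·20·19·18·17·16·15) / 7! = 586051200 / 5040 = 116280.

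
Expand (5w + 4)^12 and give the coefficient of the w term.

251658240

The general term is C(12,j)·(5w)^j·(4)^(12-j); the w^1 term has j = 1.
C(12,1) = 12.
Coefficient = C(12,1) · 5^1 · 4^11 = 12 · 5 · 4194304 = 251658240.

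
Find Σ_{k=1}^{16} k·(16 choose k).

Differentiating (1+x)^16 and setting x=1: Σ k·C(16,k) = 16·2^15 = 524288.

524288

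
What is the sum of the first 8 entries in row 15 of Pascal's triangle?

16384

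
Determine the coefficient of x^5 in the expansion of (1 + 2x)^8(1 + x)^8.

30744

Coefficient of x^5 = Σ_{j} C(8,j)·2^j·C(8,5-j)·1^(5-j) for j from 0 to 5.
= 56 + 1120 + 6272 + 12544 + 8960 + 1792 = 30744.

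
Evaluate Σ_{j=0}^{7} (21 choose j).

198440

1 + 21 + 210 + 1330 + 5985 + 20349 + 54264 + 116280 = 198440.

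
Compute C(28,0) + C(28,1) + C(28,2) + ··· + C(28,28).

268435456

The entries of row 28 sum to 2^28 = 268435456.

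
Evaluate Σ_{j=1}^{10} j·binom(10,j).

5120

Differentiating (1+x)^10 and setting x=1: Σ j·C(10,j) = 10·2^9 = 5120.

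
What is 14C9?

2002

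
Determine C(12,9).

220

C(12,9) = C(12,3) by symmetry.
C(12,3) = (12·11·10) / 3! = 1320 / 6 = 220.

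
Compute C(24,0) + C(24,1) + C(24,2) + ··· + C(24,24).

16777216

Setting x = 1 in (1+x)^24 gives Σ C(24,r) = 2^24 = 16777216.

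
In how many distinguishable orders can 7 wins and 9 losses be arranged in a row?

Choose positions for the wins: C(16,7) = 11440.

11440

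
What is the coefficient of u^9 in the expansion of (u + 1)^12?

220

The general term is C(12,j)·(u)^j·(1)^(12-j); the u^9 term has j = 9.
C(12,9) = 220.
Coefficient = C(12,9) = 220.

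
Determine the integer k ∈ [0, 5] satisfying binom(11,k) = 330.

C(11,k) increases on 0 ≤ k ≤ 5. C(11,3) = 165 and C(11,4) = 330, so k = 4.

4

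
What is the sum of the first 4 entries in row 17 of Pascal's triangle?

834

1 + 17 + 136 + 680 = 834.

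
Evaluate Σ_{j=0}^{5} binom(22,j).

1 + 22 + 231 + 1540 + 7315 + 26334 = 35443.

35443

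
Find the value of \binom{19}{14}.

11628

C(19,14) = C(19,5) by symmetry.
C(19,5) = (19·18·17·16·15) / 5! = 1395360 / 120 = 11628.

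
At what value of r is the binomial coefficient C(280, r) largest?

C(280,r) is maximized at r = 280/2 = 140.

140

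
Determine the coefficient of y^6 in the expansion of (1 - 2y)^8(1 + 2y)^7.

Coefficient of y^6 = Σ_{j} C(8,j)·(-2)^j·C(7,6-j)·2^(6-j) for j from 0 to 6.
= 448 + (-10752) + 62720 + (-125440) + 94080 + (-25088) + 1792 = -2240.

-2240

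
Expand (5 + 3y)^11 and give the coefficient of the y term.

322265625

The general term is C(11,j)·(5)^j·(3y)^(11-j); the y^1 term has j = 10.
C(11,10) = 11.
Coefficient = C(11,10) · 5^10 · 3^1 = 11 · 9765625 · 3 = 322265625.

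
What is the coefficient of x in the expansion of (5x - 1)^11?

The general term is C(11,j)·(5x)^j·(-1)^(11-j); the x^1 term has j = 1.
C(11,1) = 11.
Coefficient = C(11,1) · 5^1 = 11 · 5 = 55.

55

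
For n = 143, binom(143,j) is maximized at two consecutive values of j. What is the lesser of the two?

For odd n = 143, C(143,j) peaks at j = (n−1)/2 and (n+1)/2; the lesser is 71.

71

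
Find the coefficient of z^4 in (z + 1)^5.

The general term is C(5,j)·(z)^j·(1)^(5-j); the z^4 term has j = 4.
C(5,4) = 5.
Coefficient = C(5,4) = 5.

5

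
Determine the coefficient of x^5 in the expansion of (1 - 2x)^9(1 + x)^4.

Coefficient of x^5 = Σ_{j} C(9,j)·(-2)^j·C(4,5-j)·1^(5-j) for j from 1 to 5.
= (-18) + 576 + (-4032) + 8064 + (-4032) = 558.

558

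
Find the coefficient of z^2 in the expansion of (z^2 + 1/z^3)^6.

15

General term: C(6,j)·(z^2)^j·(1/z^3)^(6-j), with z-exponent 2j − 3(6−j) = 5j − 18.
Set 5j − 18 = 2: j = 4.
C(6,4) = 15; 1^4 = 1; 1^2 = 1.
Coefficient = 15 · 1 · 1 = 15.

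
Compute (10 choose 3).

C(10,3) = (10·9·8) / 3! = 720 / 6 = 120.

120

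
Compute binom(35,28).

C(35,28) = C(35,7) by symmetry.
C(35,7) = (35·34·33·32·31·30·29) / 7! = 33891580800 / 5040 = 6724520.

6724520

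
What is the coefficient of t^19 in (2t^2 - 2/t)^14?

General term: C(14,j)·(2t^2)^j·(-2/t)^(14-j), with t-exponent 2j − 1(14−j) = 3j − 14.
Set 3j − 14 = 19: j = 11.
C(14,11) = 364; 2^11 = 2048; (-2)^3 = -8.
Coefficient = 364 · 2048 · (-8) = -5963776.

-5963776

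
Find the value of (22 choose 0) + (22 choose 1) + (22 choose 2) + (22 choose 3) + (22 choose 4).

1 + 22 + 231 + 1540 + 7315 = 9109.

9109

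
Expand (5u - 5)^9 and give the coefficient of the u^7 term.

The general term is C(9,j)·(5u)^j·(-5)^(9-j); the u^7 term has j = 7.
C(9,7) = 36.
Coefficient = C(9,7) · 5^7 · (-5)^2 = 36 · 78125 · 25 = 70312500.

70312500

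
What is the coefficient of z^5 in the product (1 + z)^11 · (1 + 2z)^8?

Coefficient of z^5 = Σ_{j} C(11,j)·1^j·C(8,5-j)·2^(5-j) for j from 0 to 5.
= 1792 + 12320 + 24640 + 18480 + 5280 + 462 = 62974.

62974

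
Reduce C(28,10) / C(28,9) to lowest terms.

19/10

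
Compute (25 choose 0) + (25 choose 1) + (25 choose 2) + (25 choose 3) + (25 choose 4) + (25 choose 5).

1 + 25 + 300 + 2300 + 12650 + 53130 = 68406.

68406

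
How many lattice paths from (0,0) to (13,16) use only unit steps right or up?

67863915

Each path is a sequence of 29 steps with 13 rights: C(29,13) = 67863915.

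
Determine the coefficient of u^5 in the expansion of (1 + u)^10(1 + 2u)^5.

11584

Coefficient of u^5 = Σ_{j} C(10,j)·1^j·C(5,5-j)·2^(5-j) for j from 0 to 5.
= 32 + 800 + 3600 + 4800 + 2100 + 252 = 11584.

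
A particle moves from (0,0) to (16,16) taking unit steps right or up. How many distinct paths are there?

Each path is a sequence of 32 steps with 16 rights: C(32,16) = 601080390.

601080390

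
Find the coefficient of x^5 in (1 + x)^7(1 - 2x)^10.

Coefficient of x^5 = Σ_{j} C(7,j)·1^j·C(10,5-j)·(-2)^(5-j) for j from 0 to 5.
= (-8064) + 23520 + (-20160) + 6300 + (-700) + 21 = 917.

917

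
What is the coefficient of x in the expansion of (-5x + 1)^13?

-65

The general term is C(13,j)·(-5x)^j·(1)^(13-j); the x^1 term has j = 1.
C(13,1) = 13.
Coefficient = C(13,1) · (-5)^1 = 13 · (-5) = -65.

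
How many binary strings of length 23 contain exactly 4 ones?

Choose the 4 positions: C(23,4) = 8855.

8855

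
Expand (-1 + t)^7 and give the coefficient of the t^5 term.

21

The general term is C(7,j)·(-1)^j·(t)^(7-j); the t^5 term has j = 2.
C(7,2) = 21.
Coefficient = C(7,2) = 21.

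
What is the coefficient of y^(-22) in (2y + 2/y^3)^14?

General term: C(14,j)·(2y)^j·(2/y^3)^(14-j), with y-exponent 1j − 3(14−j) = 4j − 42.
Set 4j − 42 = -22: j = 5.
C(14,5) = 2002; 2^5 = 32; 2^9 = 512.
Coefficient = 2002 · 32 · 512 = 32800768.

32800768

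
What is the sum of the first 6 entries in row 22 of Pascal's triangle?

35443

1 + 22 + 231 + 1540 + 7315 + 26334 = 35443.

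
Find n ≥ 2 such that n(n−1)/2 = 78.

n(n−1)/2 = 78 ⇒ n(n−1) = 156. Since 13·12 = 156, n = 13.

13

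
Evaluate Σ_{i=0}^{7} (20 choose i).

137980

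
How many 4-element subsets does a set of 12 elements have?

495

C(12,4) = (12·11·10·9) / 4! = 11880 / 24 = 495.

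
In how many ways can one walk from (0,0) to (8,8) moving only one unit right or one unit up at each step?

Each path is a sequence of 16 steps with 8 rights: C(16,8) = 12870.

12870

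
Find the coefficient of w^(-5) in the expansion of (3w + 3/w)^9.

708588

General term: C(9,j)·(3w)^j·(3/w)^(9-j), with w-exponent 1j − 1(9−j) = 2j − 9.
Set 2j − 9 = -5: j = 2.
C(9,2) = 36; 3^2 = 9; 3^7 = 2187.
Coefficient = 36 · 9 · 2187 = 708588.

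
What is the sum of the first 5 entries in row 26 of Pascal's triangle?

1 + 26 + 325 + 2600 + 14950 = 17902.

17902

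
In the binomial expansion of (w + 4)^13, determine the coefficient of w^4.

187432960

The general term is C(13,j)·(w)^j·(4)^(13-j); the w^4 term has j = 4.
C(13,4) = 715.
Coefficient = C(13,4) · 4^9 = 715 · 262144 = 187432960.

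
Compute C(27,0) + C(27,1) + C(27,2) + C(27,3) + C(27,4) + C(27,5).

101584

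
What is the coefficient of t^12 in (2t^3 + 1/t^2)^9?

General term: C(9,j)·(2t^3)^j·(1/t^2)^(9-j), with t-exponent 3j − 2(9−j) = 5j − 18.
Set 5j − 18 = 12: j = 6.
C(9,6) = 84; 2^6 = 64; 1^3 = 1.
Coefficient = 84 · 64 · 1 = 5376.

5376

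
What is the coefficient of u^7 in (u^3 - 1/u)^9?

General term: C(9,j)·(u^3)^j·(-1/u)^(9-j), with u-exponent 3j − 1(9−j) = 4j − 9.
Set 4j − 9 = 7: j = 4.
C(9,4) = 126; 1^4 = 1; (-1)^5 = -1.
Coefficient = 126 · 1 · (-1) = -126.

-126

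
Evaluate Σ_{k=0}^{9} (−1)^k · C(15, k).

-2002

The partial alternating sum Σ_{k=0}^{9} (−1)^k C(15,k) = (−1)^9 C(14,9) = -2002.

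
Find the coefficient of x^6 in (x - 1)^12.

The general term is C(12,j)·(x)^j·(-1)^(12-j); the x^6 term has j = 6.
C(12,6) = 924.
Coefficient = C(12,6) = 924.

924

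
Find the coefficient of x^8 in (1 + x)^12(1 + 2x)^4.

62271

Coefficient of x^8 = Σ_{j} C(12,j)·1^j·C(4,8-j)·2^(8-j) for j from 4 to 8.
= 7920 + 25344 + 22176 + 6336 + 495 = 62271.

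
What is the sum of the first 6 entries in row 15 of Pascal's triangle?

4944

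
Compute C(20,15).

15504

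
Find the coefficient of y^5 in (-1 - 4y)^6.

6144

The general term is C(6,j)·(-1)^j·(-4y)^(6-j); the y^5 term has j = 1.
C(6,1) = 6.
Coefficient = C(6,1) · (-1)^1 · (-4)^5 = 6 · (-1) · (-1024) = 6144.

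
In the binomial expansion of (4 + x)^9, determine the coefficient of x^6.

The general term is C(9,j)·(4)^j·(x)^(9-j); the x^6 term has j = 3.
C(9,3) = 84.
Coefficient = C(9,3) · 4^3 = 84 · 64 = 5376.

5376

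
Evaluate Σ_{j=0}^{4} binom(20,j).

6196

1 + 20 + 190 + 1140 + 4845 = 6196.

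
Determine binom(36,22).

3796297200

C(36,22) = C(36,14) by symmetry.
C(36,14) = (36·35·34·33·32·31·30·29·28·27·26·25·24·23) / 14! = 330954702783344640000 / 87178291200 = 3796297200.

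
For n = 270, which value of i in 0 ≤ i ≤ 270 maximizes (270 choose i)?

C(270,i) is maximized at i = 270/2 = 135.

135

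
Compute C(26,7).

C(26,7) = (26·25·24·23·22·21·20) / 7! = 3315312000 / 5040 = 657800.

657800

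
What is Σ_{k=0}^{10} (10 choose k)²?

184756

Σ C(10,k)² is the coefficient of x^10 in (1+x)^10(1+x)^10 = (1+x)^20, i.e. C(20,10) = 184756.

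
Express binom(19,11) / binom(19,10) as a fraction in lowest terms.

9/11

C(n,k+1)/C(n,k) = (n−k)/(k+1) = (19−10)/(10+1) = 9/11.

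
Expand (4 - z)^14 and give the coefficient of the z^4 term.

1049624576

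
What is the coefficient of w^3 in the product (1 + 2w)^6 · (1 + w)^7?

867

Coefficient of w^3 = Σ_{j} C(6,j)·2^j·C(7,3-j)·1^(3-j) for j from 0 to 3.
= 35 + 252 + 420 + 160 = 867.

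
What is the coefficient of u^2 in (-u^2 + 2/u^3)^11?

General term: C(11,j)·(-u^2)^j·(2/u^3)^(11-j), with u-exponent 2j − 3(11−j) = 5j − 33.
Set 5j − 33 = 2: j = 7.
C(11,7) = 330; (-1)^7 = -1; 2^4 = 16.
Coefficient = 330 · (-1) · 16 = -5280.

-5280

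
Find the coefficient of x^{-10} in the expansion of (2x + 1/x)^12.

General term: C(12,j)·(2x)^j·(1/x)^(12-j), with x-exponent 1j − 1(12−j) = 2j − 12.
Set 2j − 12 = -10: j = 1.
C(12,1) = 12; 2^1 = 2; 1^11 = 1.
Coefficient = 12 · 2 · 1 = 24.

24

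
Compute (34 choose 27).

C(34,27) = C(34,7) by symmetry.
C(34,7) = (34·33·32·31·30·29·28) / 7! = 27113264640 / 5040 = 5379616.

5379616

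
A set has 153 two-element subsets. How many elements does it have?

n(n−1)/2 = 153 ⇒ n(n−1) = 306. Since 18·17 = 306, n = 18.

18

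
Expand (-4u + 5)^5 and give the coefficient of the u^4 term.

The general term is C(5,j)·(-4u)^j·(5)^(5-j); the u^4 term has j = 4.
C(5,4) = 5.
Coefficient = C(5,4) · (-4)^4 · 5^1 = 5 · 256 · 5 = 6400.

6400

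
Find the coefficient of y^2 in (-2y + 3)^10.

1180980

The general term is C(10,j)·(-2y)^j·(3)^(10-j); the y^2 term has j = 2.
C(10,2) = 45.
Coefficient = C(10,2) · (-2)^2 · 3^8 = 45 · 4 · 6561 = 1180980.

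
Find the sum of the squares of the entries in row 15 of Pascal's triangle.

By Vandermonde's identity, Σ C(15,i)² = C(30,15) = 155117520.

155117520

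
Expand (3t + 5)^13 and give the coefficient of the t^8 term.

26387521875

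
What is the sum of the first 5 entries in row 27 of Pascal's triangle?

1 + 27 + 351 + 2925 + 17550 = 20854.

20854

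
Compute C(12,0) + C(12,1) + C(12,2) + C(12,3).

299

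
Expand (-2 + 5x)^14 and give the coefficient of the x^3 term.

-93184000

The general term is C(14,j)·(-2)^j·(5x)^(14-j); the x^3 term has j = 11.
C(14,11) = 364.
Coefficient = C(14,11) · (-2)^11 · 5^3 = 364 · (-2048) · 125 = -93184000.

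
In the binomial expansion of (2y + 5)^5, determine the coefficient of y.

The general term is C(5,j)·(2y)^j·(5)^(5-j); the y^1 term has j = 1.
C(5,1) = 5.
Coefficient = C(5,1) · 2^1 · 5^4 = 5 · 2 · 625 = 6250.

6250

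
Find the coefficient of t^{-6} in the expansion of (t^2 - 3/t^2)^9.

61236

General term: C(9,j)·(t^2)^j·(-3/t^2)^(9-j), with t-exponent 2j − 2(9−j) = 4j − 18.
Set 4j − 18 = -6: j = 3.
C(9,3) = 84; 1^3 = 1; (-3)^6 = 729.
Coefficient = 84 · 1 · 729 = 61236.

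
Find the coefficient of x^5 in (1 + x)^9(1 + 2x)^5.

Coefficient of x^5 = Σ_{j} C(9,j)·1^j·C(5,5-j)·2^(5-j) for j from 0 to 5.
= 32 + 720 + 2880 + 3360 + 1260 + 126 = 8378.

8378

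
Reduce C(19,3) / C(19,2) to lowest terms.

17/3

C(n,k+1)/C(n,k) = (n−k)/(k+1) = (19−2)/(2+1) = 17/3.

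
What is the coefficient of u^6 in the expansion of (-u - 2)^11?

The general term is C(11,j)·(-u)^j·(-2)^(11-j); the u^6 term has j = 6.
C(11,6) = 462.
Coefficient = C(11,6) · (-2)^5 = 462 · (-32) = -14784.

-14784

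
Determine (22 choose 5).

C(22,5) = (22·21·20·19·18) / 5! = 3160080 / 120 = 26334.

26334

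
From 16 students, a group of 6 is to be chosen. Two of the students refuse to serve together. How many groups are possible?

All 6-subsets: C(16,6) = 8008. Those containing both fixed elements: C(14,4) = 1001.
8008 − 1001 = 7007.

7007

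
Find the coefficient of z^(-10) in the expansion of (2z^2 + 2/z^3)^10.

215040

General term: C(10,j)·(2z^2)^j·(2/z^3)^(10-j), with z-exponent 2j − 3(10−j) = 5j − 30.
Set 5j − 30 = -10: j = 4.
C(10,4) = 210; 2^4 = 16; 2^6 = 64.
Coefficient = 210 · 16 · 64 = 215040.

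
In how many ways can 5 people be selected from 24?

This is C(24,5) = 42504.

42504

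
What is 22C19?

1540

C(22,19) = C(22,3) by symmetry.
C(22,3) = (22·21·20) / 3! = 9240 / 6 = 1540.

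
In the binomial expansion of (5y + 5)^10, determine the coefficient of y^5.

2460937500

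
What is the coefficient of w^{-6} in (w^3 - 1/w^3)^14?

General term: C(14,j)·(w^3)^j·(-1/w^3)^(14-j), with w-exponent 3j − 3(14−j) = 6j − 42.
Set 6j − 42 = -6: j = 6.
C(14,6) = 3003; 1^6 = 1; (-1)^8 = 1.
Coefficient = 3003 · 1 · 1 = 3003.

3003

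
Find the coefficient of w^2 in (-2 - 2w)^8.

The general term is C(8,j)·(-2)^j·(-2w)^(8-j); the w^2 term has j = 6.
C(8,6) = 28.
Coefficient = C(8,6) · (-2)^6 · (-2)^2 = 28 · 64 · 4 = 7168.

7168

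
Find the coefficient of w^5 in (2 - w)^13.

The general term is C(13,j)·(2)^j·(-w)^(13-j); the w^5 term has j = 8.
C(13,8) = 1287.
Coefficient = C(13,8) · 2^8 · (-1)^5 = 1287 · 256 · (-1) = -329472.

-329472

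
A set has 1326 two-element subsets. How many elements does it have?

n(n−1)/2 = 1326 ⇒ n(n−1) = 2652. Since 52·51 = 2652, n = 52.

52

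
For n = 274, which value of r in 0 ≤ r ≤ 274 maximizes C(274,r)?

137

C(274,r) is maximized at r = 274/2 = 137.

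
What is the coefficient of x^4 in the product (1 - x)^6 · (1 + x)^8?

Coefficient of x^4 = Σ_{j} C(6,j)·(-1)^j·C(8,4-j)·1^(4-j) for j from 0 to 4.
= 70 + (-336) + 420 + (-160) + 15 = 9.

9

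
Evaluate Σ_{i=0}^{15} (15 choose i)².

155117520

Σ C(15,i)² is the coefficient of x^15 in (1+x)^15(1+x)^15 = (1+x)^30, i.e. C(30,15) = 155117520.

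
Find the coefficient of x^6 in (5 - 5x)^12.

The general term is C(12,j)·(5)^j·(-5x)^(12-j); the x^6 term has j = 6.
C(12,6) = 924.
Coefficient = C(12,6) · 5^6 · (-5)^6 = 924 · 15625 · 15625 = 225585937500.

225585937500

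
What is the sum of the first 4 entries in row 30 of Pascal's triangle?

4526

1 + 30 + 435 + 4060 = 4526.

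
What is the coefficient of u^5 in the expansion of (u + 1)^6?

6

The general term is C(6,j)·(u)^j·(1)^(6-j); the u^5 term has j = 5.
C(6,5) = 6.
Coefficient = C(6,5) = 6.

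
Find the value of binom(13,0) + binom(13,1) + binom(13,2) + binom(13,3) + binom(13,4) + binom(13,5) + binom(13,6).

4096

1 + 13 + 78 + 286 + 715 + 1287 + 1716 = 4096.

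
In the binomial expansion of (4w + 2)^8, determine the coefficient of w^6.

The general term is C(8,j)·(4w)^j·(2)^(8-j); the w^6 term has j = 6.
C(8,6) = 28.
Coefficient = C(8,6) · 4^6 · 2^2 = 28 · 4096 · 4 = 458752.

458752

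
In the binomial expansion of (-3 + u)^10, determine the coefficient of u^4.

The general term is C(10,j)·(-3)^j·(u)^(10-j); the u^4 term has j = 6.
C(10,6) = 210.
Coefficient = C(10,6) · (-3)^6 = 210 · 729 = 153090.

153090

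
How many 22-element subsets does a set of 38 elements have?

C(38,22) = C(38,16) by symmetry.
C(38,16) = (38·37·36·35·34·33·32·31·30·29·28·27·26·25·24·23) / 16! = 465322312113382563840000 / 20922789888000 = 22239974430.

22239974430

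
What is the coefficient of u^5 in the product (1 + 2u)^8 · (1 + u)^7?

23541

Coefficient of u^5 = Σ_{j} C(8,j)·2^j·C(7,5-j)·1^(5-j) for j from 0 to 5.
= 21 + 560 + 3920 + 9408 + 7840 + 1792 = 23541.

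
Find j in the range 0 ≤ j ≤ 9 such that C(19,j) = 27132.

C(19,j) increases on 0 ≤ j ≤ 9. C(19,5) = 11628 and C(19,6) = 27132, so j = 6.

6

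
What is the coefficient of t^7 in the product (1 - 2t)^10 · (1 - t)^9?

-854220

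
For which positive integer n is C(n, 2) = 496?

32

n(n−1)/2 = 496 ⇒ n(n−1) = 992. Since 32·31 = 992, n = 32.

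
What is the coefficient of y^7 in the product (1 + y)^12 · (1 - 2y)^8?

1560

Coefficient of y^7 = Σ_{j} C(12,j)·1^j·C(8,7-j)·(-2)^(7-j) for j from 0 to 7.
= (-1024) + 21504 + (-118272) + 246400 + (-221760) + 88704 + (-14784) + 792 = 1560.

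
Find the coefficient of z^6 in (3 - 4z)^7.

The general term is C(7,j)·(3)^j·(-4z)^(7-j); the z^6 term has j = 1.
C(7,1) = 7.
Coefficient = C(7,1) · 3^1 · (-4)^6 = 7 · 3 · 4096 = 86016.

86016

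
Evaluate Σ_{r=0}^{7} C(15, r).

1 + 15 + 105 + 455 + 1365 + 3003 + 5005 + 6435 = 16384.

16384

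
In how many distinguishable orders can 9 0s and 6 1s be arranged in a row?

Choose positions for the 0s: C(15,9) = 5005.

5005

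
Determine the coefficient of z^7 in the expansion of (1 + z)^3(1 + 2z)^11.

Coefficient of z^7 = Σ_{j} C(3,j)·1^j·C(11,7-j)·2^(7-j) for j from 0 to 3.
= 42240 + 88704 + 44352 + 5280 = 180576.

180576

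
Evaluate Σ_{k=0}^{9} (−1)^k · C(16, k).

-5005

The partial alternating sum Σ_{k=0}^{9} (−1)^k C(16,k) = (−1)^9 C(15,9) = -5005.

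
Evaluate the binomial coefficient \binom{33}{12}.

354817320

C(33,12) = (33·32·31·30·29·28·27·26·25·24·23·22) / 12! = 169958063987712000 / 479001600 = 354817320.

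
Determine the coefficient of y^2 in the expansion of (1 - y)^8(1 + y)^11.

-5

Coefficient of y^2 = Σ_{j} C(8,j)·(-1)^j·C(11,2-j)·1^(2-j) for j from 0 to 2.
= 55 + (-88) + 28 = -5.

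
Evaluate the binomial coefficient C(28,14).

40116600

C(28,14) = (28·27·26·25·24·23·22·21·20·19·18·17·16·15) / 14! = 3497296636753920000 / 87178291200 = 40116600.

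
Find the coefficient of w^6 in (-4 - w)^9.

-5376

The general term is C(9,j)·(-4)^j·(-w)^(9-j); the w^6 term has j = 3.
C(9,3) = 84.
Coefficient = C(9,3) · (-4)^3 = 84 · (-64) = -5376.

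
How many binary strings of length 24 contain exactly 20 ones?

10626

Choose the 20 positions: C(24,20) = 10626.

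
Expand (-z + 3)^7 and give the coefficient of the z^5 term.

The general term is C(7,j)·(-z)^j·(3)^(7-j); the z^5 term has j = 5.
C(7,5) = 21.
Coefficient = C(7,5) · (-1)^5 · 3^2 = 21 · (-1) · 9 = -189.

-189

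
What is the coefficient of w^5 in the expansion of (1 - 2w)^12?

-25344

The general term is C(12,j)·(1)^j·(-2w)^(12-j); the w^5 term has j = 7.
C(12,7) = 792.
Coefficient = C(12,7) · (-2)^5 = 792 · (-32) = -25344.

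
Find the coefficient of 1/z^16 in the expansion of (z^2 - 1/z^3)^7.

General term: C(7,j)·(z^2)^j·(-1/z^3)^(7-j), with z-exponent 2j − 3(7−j) = 5j − 21.
Set 5j − 21 = -16: j = 1.
C(7,1) = 7; 1^1 = 1; (-1)^6 = 1.
Coefficient = 7 · 1 · 1 = 7.

7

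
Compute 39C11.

C(39,11) = (39·38·37·36·35·34·33·32·31·30·29) / 11! = 66902793897139200 / 39916800 = 1676056044.

1676056044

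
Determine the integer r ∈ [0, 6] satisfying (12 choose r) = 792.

5

C(12,r) increases on 0 ≤ r ≤ 6. C(12,4) = 495 and C(12,5) = 792, so r = 5.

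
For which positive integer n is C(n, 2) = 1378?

53

n(n−1)/2 = 1378 ⇒ n(n−1) = 2756. Since 53·52 = 2756, n = 53.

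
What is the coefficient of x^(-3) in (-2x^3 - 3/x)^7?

-10206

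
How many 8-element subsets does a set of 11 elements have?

165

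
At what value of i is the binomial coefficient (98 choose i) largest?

49

C(98,i) is maximized at i = 98/2 = 49.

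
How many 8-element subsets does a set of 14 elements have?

C(14,8) = C(14,6) by symmetry.
C(14,6) = (14·13·12·11·10·9) / 6! = 2162160 / 720 = 3003.

3003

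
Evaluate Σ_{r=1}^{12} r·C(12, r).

24576

Differentiating (1+x)^12 and setting x=1: Σ r·C(12,r) = 12·2^11 = 24576.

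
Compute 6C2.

C(6,2) = (6·5) / 2! = 30 / 2 = 15.

15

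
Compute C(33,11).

C(33,11) = (33·32·31·30·29·28·27·26·25·24·23) / 11! = 7725366544896000 / 39916800 = 193536720.

193536720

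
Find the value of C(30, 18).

C(30,18) = C(30,12) by symmetry.
C(30,12) = (30·29·28·27·26·25·24·23·22·21·20·19) / 12! = 41430393164160000 / 479001600 = 86493225.

86493225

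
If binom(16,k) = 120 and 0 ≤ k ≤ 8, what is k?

C(16,k) increases on 0 ≤ k ≤ 8. C(16,1) = 16 and C(16,2) = 120, so k = 2.

2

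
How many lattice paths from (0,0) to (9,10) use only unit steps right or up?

92378

Each path is a sequence of 19 steps with 9 rights: C(19,9) = 92378.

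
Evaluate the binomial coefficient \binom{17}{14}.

C(17,14) = C(17,3) by symmetry.
C(17,3) = (17·16·15) / 3! = 4080 / 6 = 680.

680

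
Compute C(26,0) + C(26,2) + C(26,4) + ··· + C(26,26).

Even-i terms of row 26 sum to 2^25 = 33554432.

33554432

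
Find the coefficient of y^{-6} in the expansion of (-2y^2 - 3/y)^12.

General term: C(12,j)·(-2y^2)^j·(-3/y)^(12-j), with y-exponent 2j − 1(12−j) = 3j − 12.
Set 3j − 12 = -6: j = 2.
C(12,2) = 66; (-2)^2 = 4; (-3)^10 = 59049.
Coefficient = 66 · 4 · 59049 = 15588936.

15588936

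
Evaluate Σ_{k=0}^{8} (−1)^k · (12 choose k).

The partial alternating sum Σ_{k=0}^{8} (−1)^k C(12,k) = (−1)^8 C(11,8) = 165.

165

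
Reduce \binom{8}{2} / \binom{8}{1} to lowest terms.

7/2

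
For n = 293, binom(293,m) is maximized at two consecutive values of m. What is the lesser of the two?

146

For odd n = 293, C(293,m) peaks at m = (n−1)/2 and (n+1)/2; the lesser is 146.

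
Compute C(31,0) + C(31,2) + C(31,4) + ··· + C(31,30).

1073741824

Half of (1+1)^31 + (1−1)^31 gives the even-index sum: 2^30 = 1073741824.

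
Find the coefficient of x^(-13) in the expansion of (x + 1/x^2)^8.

General term: C(8,j)·(x)^j·(1/x^2)^(8-j), with x-exponent 1j − 2(8−j) = 3j − 16.
Set 3j − 16 = -13: j = 1.
C(8,1) = 8; 1^1 = 1; 1^7 = 1.
Coefficient = 8 · 1 · 1 = 8.

8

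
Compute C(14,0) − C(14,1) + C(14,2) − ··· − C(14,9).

-715

The partial alternating sum Σ_{k=0}^{9} (−1)^k C(14,k) = (−1)^9 C(13,9) = -715.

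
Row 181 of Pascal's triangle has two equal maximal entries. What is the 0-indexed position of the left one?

For odd n = 181, C(181,m) peaks at m = (n−1)/2 and (n+1)/2; the lower is 90.

90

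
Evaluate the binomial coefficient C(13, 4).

715

C(13,4) = (13·12·11·10) / 4! = 17160 / 24 = 715.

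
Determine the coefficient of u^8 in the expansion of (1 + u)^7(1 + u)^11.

43758

Coefficient of u^8 = Σ_{j} C(7,j)·C(11,8-j) for j from 0 to 7.
= 165 + 2310 + 9702 + 16170 + 11550 + 3465 + 385 + 11 = 43758.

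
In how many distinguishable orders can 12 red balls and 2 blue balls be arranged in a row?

91

Choose positions for the red balls: C(14,12) = 91.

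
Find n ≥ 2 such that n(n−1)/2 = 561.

n(n−1)/2 = 561 ⇒ n(n−1) = 1122. Since 34·33 = 1122, n = 34.

34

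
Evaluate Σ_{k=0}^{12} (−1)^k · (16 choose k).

The partial alternating sum Σ_{k=0}^{12} (−1)^k C(16,k) = (−1)^12 C(15,12) = 455.

455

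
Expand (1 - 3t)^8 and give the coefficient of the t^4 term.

5670

The general term is C(8,j)·(1)^j·(-3t)^(8-j); the t^4 term has j = 4.
C(8,4) = 70.
Coefficient = C(8,4) · (-3)^4 = 70 · 81 = 5670.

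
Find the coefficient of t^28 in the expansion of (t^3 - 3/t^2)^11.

General term: C(11,j)·(t^3)^j·(-3/t^2)^(11-j), with t-exponent 3j − 2(11−j) = 5j − 22.
Set 5j − 22 = 28: j = 10.
C(11,10) = 11; 1^10 = 1; (-3)^1 = -3.
Coefficient = 11 · 1 · (-3) = -33.

-33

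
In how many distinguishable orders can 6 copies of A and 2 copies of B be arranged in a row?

28

Choose positions for the A's: C(8,6) = 28.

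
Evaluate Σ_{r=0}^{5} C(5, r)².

252

Σ C(5,r)² is the coefficient of x^5 in (1+x)^5(1+x)^5 = (1+x)^10, i.e. C(10,5) = 252.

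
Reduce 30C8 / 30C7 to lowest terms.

23/8

C(n,k+1)/C(n,k) = (n−k)/(k+1) = (30−7)/(7+1) = 23/8.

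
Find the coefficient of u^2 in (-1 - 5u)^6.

375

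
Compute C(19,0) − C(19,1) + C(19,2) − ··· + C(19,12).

The partial alternating sum Σ_{k=0}^{12} (−1)^k C(19,k) = (−1)^12 C(18,12) = 18564.

18564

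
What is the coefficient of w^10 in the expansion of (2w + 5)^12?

1689600

The general term is C(12,j)·(2w)^j·(5)^(12-j); the w^10 term has j = 10.
C(12,10) = 66.
Coefficient = C(12,10) · 2^10 · 5^2 = 66 · 1024 · 25 = 1689600.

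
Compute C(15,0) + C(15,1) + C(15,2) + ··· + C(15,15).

The entries of row 15 sum to 2^15 = 32768.

32768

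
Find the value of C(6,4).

15

C(6,4) = C(6,2) by symmetry.
C(6,2) = (6·5) / 2! = 30 / 2 = 15.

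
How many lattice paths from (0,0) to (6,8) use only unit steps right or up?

Each path is a sequence of 14 steps with 6 rights: C(14,6) = 3003.

3003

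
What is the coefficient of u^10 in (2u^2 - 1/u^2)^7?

General term: C(7,j)·(2u^2)^j·(-1/u^2)^(7-j), with u-exponent 2j − 2(7−j) = 4j − 14.
Set 4j − 14 = 10: j = 6.
C(7,6) = 7; 2^6 = 64; (-1)^1 = -1.
Coefficient = 7 · 64 · (-1) = -448.

-448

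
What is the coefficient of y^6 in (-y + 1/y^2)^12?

66

General term: C(12,j)·(-y)^j·(1/y^2)^(12-j), with y-exponent 1j − 2(12−j) = 3j − 24.
Set 3j − 24 = 6: j = 10.
C(12,10) = 66; (-1)^10 = 1; 1^2 = 1.
Coefficient = 66 · 1 · 1 = 66.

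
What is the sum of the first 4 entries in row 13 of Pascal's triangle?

1 + 13 + 78 + 286 = 378.

378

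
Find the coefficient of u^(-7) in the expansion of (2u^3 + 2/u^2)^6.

General term: C(6,j)·(2u^3)^j·(2/u^2)^(6-j), with u-exponent 3j − 2(6−j) = 5j − 12.
Set 5j − 12 = -7: j = 1.
C(6,1) = 6; 2^1 = 2; 2^5 = 32.
Coefficient = 6 · 2 · 32 = 384.

384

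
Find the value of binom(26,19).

657800

C(26,19) = C(26,7) by symmetry.
C(26,7) = (26·25·24·23·22·21·20) / 7! = 3315312000 / 5040 = 657800.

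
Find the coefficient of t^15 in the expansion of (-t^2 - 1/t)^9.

General term: C(9,j)·(-t^2)^j·(-1/t)^(9-j), with t-exponent 2j − 1(9−j) = 3j − 9.
Set 3j − 9 = 15: j = 8.
C(9,8) = 9; (-1)^8 = 1; (-1)^1 = -1.
Coefficient = 9 · 1 · (-1) = -9.

-9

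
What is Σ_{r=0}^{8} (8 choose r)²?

By Vandermonde's identity, Σ C(8,r)² = C(16,8) = 12870.

12870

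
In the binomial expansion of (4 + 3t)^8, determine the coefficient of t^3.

1548288

The general term is C(8,j)·(4)^j·(3t)^(8-j); the t^3 term has j = 5.
C(8,5) = 56.
Coefficient = C(8,5) · 4^5 · 3^3 = 56 · 1024 · 27 = 1548288.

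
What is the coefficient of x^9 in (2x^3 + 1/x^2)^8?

General term: C(8,j)·(2x^3)^j·(1/x^2)^(8-j), with x-exponent 3j − 2(8−j) = 5j − 16.
Set 5j − 16 = 9: j = 5.
C(8,5) = 56; 2^5 = 32; 1^3 = 1.
Coefficient = 56 · 32 · 1 = 1792.

1792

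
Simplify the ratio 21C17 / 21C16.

5/17

C(n,k+1)/C(n,k) = (n−k)/(k+1) = (21−16)/(16+1) = 5/17.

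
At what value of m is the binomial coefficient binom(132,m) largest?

C(132,m) is maximized at m = 132/2 = 66.

66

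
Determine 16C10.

8008

C(16,10) = C(16,6) by symmetry.
C(16,6) = (16·15·14·13·12·11) / 6! = 5765760 / 720 = 8008.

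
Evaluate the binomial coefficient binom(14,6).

3003

C(14,6) = (14·13·12·11·10·9) / 6! = 2162160 / 720 = 3003.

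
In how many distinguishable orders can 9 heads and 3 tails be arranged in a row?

Choose positions for the heads: C(12,9) = 220.

220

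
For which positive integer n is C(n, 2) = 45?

n(n−1)/2 = 45 ⇒ n(n−1) = 90. Since 10·9 = 90, n = 10.

10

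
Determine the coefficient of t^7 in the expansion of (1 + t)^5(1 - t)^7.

20

Coefficient of t^7 = Σ_{j} C(5,j)·1^j·C(7,7-j)·(-1)^(7-j) for j from 0 to 5.
= (-1) + 35 + (-210) + 350 + (-175) + 21 = 20.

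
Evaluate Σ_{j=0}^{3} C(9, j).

130

1 + 9 + 36 + 84 = 130.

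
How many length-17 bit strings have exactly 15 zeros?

136

Choose the 15 positions: C(17,15) = 136.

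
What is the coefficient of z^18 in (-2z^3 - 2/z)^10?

General term: C(10,j)·(-2z^3)^j·(-2/z)^(10-j), with z-exponent 3j − 1(10−j) = 4j − 10.
Set 4j − 10 = 18: j = 7.
C(10,7) = 120; (-2)^7 = -128; (-2)^3 = -8.
Coefficient = 120 · (-128) · (-8) = 122880.

122880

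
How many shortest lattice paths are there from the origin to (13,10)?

1144066

Each path is a sequence of 23 steps with 13 rights: C(23,13) = 1144066.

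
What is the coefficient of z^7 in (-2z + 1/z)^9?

2304

General term: C(9,j)·(-2z)^j·(1/z)^(9-j), with z-exponent 1j − 1(9−j) = 2j − 9.
Set 2j − 9 = 7: j = 8.
C(9,8) = 9; (-2)^8 = 256; 1^1 = 1.
Coefficient = 9 · 256 · 1 = 2304.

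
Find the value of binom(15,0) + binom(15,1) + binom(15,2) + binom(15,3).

1 + 15 + 105 + 455 = 576.

576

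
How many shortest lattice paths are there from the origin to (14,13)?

20058300

Each path is a sequence of 27 steps with 14 rights: C(27,14) = 20058300.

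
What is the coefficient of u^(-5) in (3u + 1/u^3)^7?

General term: C(7,j)·(3u)^j·(1/u^3)^(7-j), with u-exponent 1j − 3(7−j) = 4j − 21.
Set 4j − 21 = -5: j = 4.
C(7,4) = 35; 3^4 = 81; 1^3 = 1.
Coefficient = 35 · 81 · 1 = 2835.

2835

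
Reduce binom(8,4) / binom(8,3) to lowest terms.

5/4

C(n,k+1)/C(n,k) = (n−k)/(k+1) = (8−3)/(3+1) = 5/4.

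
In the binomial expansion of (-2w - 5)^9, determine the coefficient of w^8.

-11520

The general term is C(9,j)·(-2w)^j·(-5)^(9-j); the w^8 term has j = 8.
C(9,8) = 9.
Coefficient = C(9,8) · (-2)^8 · (-5)^1 = 9 · 256 · (-5) = -11520.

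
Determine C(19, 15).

3876

C(19,15) = C(19,4) by symmetry.
C(19,4) = (19·18·17·16) / 4! = 93024 / 24 = 3876.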